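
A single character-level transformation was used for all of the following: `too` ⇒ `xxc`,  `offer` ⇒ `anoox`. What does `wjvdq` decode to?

human

Read the word backwards and shift each letter +9.
Reversing it on wjvdq: shift back: w−9=n, j−9=a, v−9=m, d−9=u, q−9=h → namuh; then reverse → human.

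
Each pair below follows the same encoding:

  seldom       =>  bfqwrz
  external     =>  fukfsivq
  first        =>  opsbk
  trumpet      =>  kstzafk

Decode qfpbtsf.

s(18)→b(1) and e(4)→f(5) fit y≡9x+21 (mod 26); the inverse of 9 mod 26 is 3. This is an affine cipher: with a=0,…,z=25, each position x becomes (9x+21) mod 26.
Decoding qfpbtsf: q(16)→3·(16−21)≡11=l; f(5)→3·(5−21)≡4=e; p(15)→3·(15−21)≡8=i; b(1)→3·(1−21)≡18=s; t(19)→3·(19−21)≡20=u; s(18)→3·(18−21)≡17=r; f(5)→3·(5−21)≡4=e (all mod 26).

leisure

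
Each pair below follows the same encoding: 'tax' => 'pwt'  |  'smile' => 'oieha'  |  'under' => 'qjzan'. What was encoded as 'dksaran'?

Compare letters: t→p is +22, a→w is +22, x→t is +22 — a constant shift. This is a Caesar cipher with shift 22.
Reversing it on dksaran: d−22=h, k−22=o, s−22=w, a−22=e, r−22=v, a−22=e, n−22=r.

however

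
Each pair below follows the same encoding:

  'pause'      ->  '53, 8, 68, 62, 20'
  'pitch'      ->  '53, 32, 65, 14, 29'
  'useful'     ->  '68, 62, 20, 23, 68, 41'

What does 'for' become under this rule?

p(#16)→53 and a(#1)→8: differences scale by 3, so n = 3·pos + 5. With a=1..z=26, the number is 3·pos + 5.
On for: f=6→23, o=15→50, r=18→59.

23, 50, 59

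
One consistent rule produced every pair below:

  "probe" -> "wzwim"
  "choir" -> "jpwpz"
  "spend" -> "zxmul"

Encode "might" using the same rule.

Shifts by position in probe: pos 0: p→w (+7), pos 1: r→z (+8), pos 2: o→w (+8), pos 3: b→i (+7), pos 4: e→m (+8) — repeating every 3. The shifts repeat in a cycle of length 3: positions 0,1,… shift by +7, +8, +8, then the pattern repeats.
Applying it to might: m+7=t, i+8=q, g+8=o, h+7=o, t+8=b.

tqoob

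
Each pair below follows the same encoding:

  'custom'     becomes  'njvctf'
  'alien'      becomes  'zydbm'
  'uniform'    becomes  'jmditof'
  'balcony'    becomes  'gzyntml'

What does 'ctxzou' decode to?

toward

Each letter's alphabet position (a=0..z=25) is mapped through 7·x+25 mod 26 — an affine cipher.
Decoding ctxzou: c(2)→15·(2−25)≡19=t; t(19)→15·(19−25)≡14=o; x(23)→15·(23−25)≡22=w; z(25)→15·(25−25)≡0=a; o(14)→15·(14−25)≡17=r; u(20)→15·(20−25)≡3=d (all mod 26).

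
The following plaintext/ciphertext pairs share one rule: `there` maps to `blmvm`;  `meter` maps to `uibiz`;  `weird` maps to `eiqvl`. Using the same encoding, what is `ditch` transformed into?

The shifts repeat in a cycle of length 2: positions 0,1,… shift by +8, +4, then the pattern repeats.
For ditch: d+8=l, i+4=m, t+8=b, c+4=g, h+8=p.

lmbgp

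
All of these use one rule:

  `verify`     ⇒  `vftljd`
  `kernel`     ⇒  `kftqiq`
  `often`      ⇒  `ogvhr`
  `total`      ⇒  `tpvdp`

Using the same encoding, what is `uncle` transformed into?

uoeoi

Each letter shifts forward by its position index (0, 1, 2, …) — the shift grows by one for each successive letter.
Applying it to uncle: u+0=u, n+1=o, c+2=e, l+3=o, e+4=i.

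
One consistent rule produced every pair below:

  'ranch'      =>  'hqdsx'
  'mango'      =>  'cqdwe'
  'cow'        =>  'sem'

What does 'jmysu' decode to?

twice

Compare letters: r→h is +16, a→q is +16, n→d is +16 — a constant shift. Each letter is shifted forward by 16 in the alphabet (a Caesar shift of +16).
Decoding jmysu: j−16=t, m−16=w, y−16=i, s−16=c, u−16=e.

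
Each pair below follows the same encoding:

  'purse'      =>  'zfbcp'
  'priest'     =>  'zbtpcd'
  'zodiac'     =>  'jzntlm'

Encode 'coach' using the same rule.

mzlmr

The shift depends on letter class: consonant p→z is +10, but vowel u→f is +11. The rule splits by letter class: vowels +11, consonants +10.
Applying it to coach: c(cons)+10=m, o(vowel)+11=z, a(vowel)+11=l, c(cons)+10=m, h(cons)+10=r.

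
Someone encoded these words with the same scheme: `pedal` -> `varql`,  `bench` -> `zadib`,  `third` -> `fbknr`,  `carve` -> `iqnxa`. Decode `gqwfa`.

p(15)→v(21) and e(4)→a(0) fit y≡9x+16 (mod 26); the inverse of 9 mod 26 is 3. Each letter's alphabet position (a=0..z=25) is mapped through 9·x+16 mod 26 — an affine cipher.
Reversing it on gqwfa: g(6)→3·(6−16)≡22=w; q(16)→3·(16−16)≡0=a; w(22)→3·(22−16)≡18=s; f(5)→3·(5−16)≡19=t; a(0)→3·(0−16)≡4=e (all mod 26).

waste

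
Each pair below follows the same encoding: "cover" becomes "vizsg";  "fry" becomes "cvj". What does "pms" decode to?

oil

The output letters match the input read backwards, each shifted +4: cover reversed is revoc. Read the word backwards and shift each letter +4.
Undoing it on pms: shift back: p−4=l, m−4=i, s−4=o → lio; then reverse → oil.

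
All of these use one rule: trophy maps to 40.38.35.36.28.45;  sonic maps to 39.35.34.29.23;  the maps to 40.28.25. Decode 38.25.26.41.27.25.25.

t is letter #20 and maps to 40: an offset of 20. Each letter is replaced by its alphabet position (a=1..z=26) + 20.
Undoing it on 38.25.26.41.27.25.25: 38→(38−20)÷1=18=r, 25→(25−20)÷1=5=e, 26→(26−20)÷1=6=f, 41→(41−20)÷1=21=u, 27→(27−20)÷1=7=g, 25→(25−20)÷1=5=e, 25→(25−20)÷1=5=e.

refugee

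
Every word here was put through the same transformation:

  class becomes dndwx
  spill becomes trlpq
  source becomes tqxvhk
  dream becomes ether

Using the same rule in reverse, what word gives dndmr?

claim

In class: c→d is +1, l→n is +2, a→d is +3, s→w is +4 — the shift increases by 1 each position. Letter i (0-indexed) is shifted by i+1, so successive shifts are 1, 2, 3, ….
Decoding dndmr: d−1=c, n−2=l, d−3=a, m−4=i, r−5=m.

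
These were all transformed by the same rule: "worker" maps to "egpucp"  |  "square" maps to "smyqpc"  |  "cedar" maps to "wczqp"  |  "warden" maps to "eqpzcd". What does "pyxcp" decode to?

ruler

w(22)→e(4) and o(14)→g(6) fit y≡3x+16 (mod 26); the inverse of 3 mod 26 is 9. Treating letters as 0–25, the rule is x ↦ 3x + 16 (mod 26).
Decoding pyxcp: p(15)→9·(15−16)≡17=r; y(24)→9·(24−16)≡20=u; x(23)→9·(23−16)≡11=l; c(2)→9·(2−16)≡4=e; p(15)→9·(15−16)≡17=r (all mod 26).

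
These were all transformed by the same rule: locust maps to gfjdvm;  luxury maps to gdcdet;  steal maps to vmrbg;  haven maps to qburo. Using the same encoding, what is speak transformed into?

vwrbp

Each letter's alphabet position (a=0..z=25) is mapped through 17·x+1 mod 26 — an affine cipher.
Applying it to speak: s(18)→17·18+1≡21=v; p(15)→17·15+1≡22=w; e(4)→17·4+1≡17=r; a(0)→17·0+1≡1=b; k(10)→17·10+1≡15=p (all mod 26).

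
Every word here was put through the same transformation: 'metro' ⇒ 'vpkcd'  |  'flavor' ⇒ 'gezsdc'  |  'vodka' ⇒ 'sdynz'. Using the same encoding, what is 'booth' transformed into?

m(12)→v(21) and e(4)→p(15) fit y≡17x+25 (mod 26); the inverse of 17 mod 26 is 23. Each letter's alphabet position (a=0..z=25) is mapped through 17·x+25 mod 26 — an affine cipher.
Applying it to booth: b(1)→17·1+25≡16=q; o(14)→17·14+25≡3=d; o(14)→17·14+25≡3=d; t(19)→17·19+25≡10=k; h(7)→17·7+25≡14=o (all mod 26).

qddko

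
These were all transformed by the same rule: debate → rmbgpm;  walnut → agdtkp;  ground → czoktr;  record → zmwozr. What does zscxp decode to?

right

d(3)→r(17) and e(4)→m(12) fit y≡21x+6 (mod 26); the inverse of 21 mod 26 is 5. This is an affine cipher: with a=0,…,z=25, each position x becomes (21x+6) mod 26.
Undoing it on zscxp: z(25)→5·(25−6)≡17=r; s(18)→5·(18−6)≡8=i; c(2)→5·(2−6)≡6=g; x(23)→5·(23−6)≡7=h; p(15)→5·(15−6)≡19=t (all mod 26).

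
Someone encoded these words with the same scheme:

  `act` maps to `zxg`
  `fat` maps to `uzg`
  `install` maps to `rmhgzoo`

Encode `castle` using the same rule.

xzhgov

This is the alphabet-reversal cipher (Atbash): a becomes z, b becomes y, etc.
On castle: c↔x, a↔z, s↔h, t↔g, l↔o, e↔v.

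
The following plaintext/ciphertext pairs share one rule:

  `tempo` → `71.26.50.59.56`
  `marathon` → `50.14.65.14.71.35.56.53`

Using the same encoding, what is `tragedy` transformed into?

71.65.14.32.26.23.86

t(#20)→71 and e(#5)→26: differences scale by 3, so n = 3·pos + 11. The formula is n = 3×(alphabet index, a=1) + 11.
Applying it to tragedy: t=20→71, r=18→65, a=1→14, g=7→32, e=5→26, d=4→23, y=25→86.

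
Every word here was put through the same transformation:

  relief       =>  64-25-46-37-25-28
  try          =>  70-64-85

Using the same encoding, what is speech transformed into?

67-58-25-25-19-34

r(#18)→64 and e(#5)→25: differences scale by 3, so n = 3·pos + 10. The formula is n = 3×(alphabet index, a=1) + 10.
For speech: s=19→67, p=16→58, e=5→25, e=5→25, c=3→19, h=8→34.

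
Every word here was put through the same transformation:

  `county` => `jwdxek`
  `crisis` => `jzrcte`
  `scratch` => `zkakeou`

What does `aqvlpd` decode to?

In county: c→j is +7, o→w is +8, u→d is +9, n→x is +10 — the shift increases by 1 each position. Each letter shifts forward by (position + 7), i.e. 7, 8, 9, … — the shift grows by one for each successive letter.
Undoing it on aqvlpd: a−7=t, q−8=i, v−9=m, l−10=b, p−11=e, d−12=r.

timber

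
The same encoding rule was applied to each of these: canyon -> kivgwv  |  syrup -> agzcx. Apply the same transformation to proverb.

This is a Caesar cipher with shift 8.
On proverb: p+8=x, r+8=z, o+8=w, v+8=d, e+8=m, r+8=z, b+8=j.

xzwdmzj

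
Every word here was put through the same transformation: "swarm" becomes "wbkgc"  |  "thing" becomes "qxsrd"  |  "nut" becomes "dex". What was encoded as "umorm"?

The output letters match the input read backwards, each shifted +10: swarm reversed is mraws. Two steps: reverse the string, then apply a Caesar shift of +10.
Undoing it on umorm: shift back: u−10=k, m−10=c, o−10=e, r−10=h, m−10=c → kcehc; then reverse → check.

check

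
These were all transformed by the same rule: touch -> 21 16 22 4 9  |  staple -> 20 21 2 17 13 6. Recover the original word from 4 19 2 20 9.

t is letter #20 and maps to 21: an offset of 1. Letters become their 1-based position plus 1 (so a→2, b→3, …).
Reversing it on 4 19 2 20 9: 4→(4−1)÷1=3=c, 19→(19−1)÷1=18=r, 2→(2−1)÷1=1=a, 20→(20−1)÷1=19=s, 9→(9−1)÷1=8=h.

crash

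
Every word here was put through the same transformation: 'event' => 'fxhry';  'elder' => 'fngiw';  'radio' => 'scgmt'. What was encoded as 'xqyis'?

woven

Each letter shifts forward by (position + 1), i.e. 1, 2, 3, … — the shift grows by one for each successive letter.
Decoding xqyis: x−1=w, q−2=o, y−3=v, i−4=e, s−5=n.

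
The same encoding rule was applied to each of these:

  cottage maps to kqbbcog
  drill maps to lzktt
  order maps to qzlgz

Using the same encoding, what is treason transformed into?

The shift depends on letter class: consonant c→k is +8, but vowel o→q is +2. The rule splits by letter class: vowels +2, consonants +8.
Applying it to treason: t(cons)+8=b, r(cons)+8=z, e(vowel)+2=g, a(vowel)+2=c, s(cons)+8=a, o(vowel)+2=q, n(cons)+8=v.

bzgcaqv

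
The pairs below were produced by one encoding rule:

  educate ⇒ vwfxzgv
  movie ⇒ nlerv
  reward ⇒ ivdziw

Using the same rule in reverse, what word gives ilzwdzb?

Each pair mirrors across the alphabet (e↔v, d↔w, u↔f): positions sum to 25. Each letter is replaced by its mirror in the alphabet: a↔z, b↔y, c↔x, and so on (the Atbash cipher).
Decoding ilzwdzb: i↔r, l↔o, z↔a, w↔d, d↔w, z↔a, b↔y.

roadway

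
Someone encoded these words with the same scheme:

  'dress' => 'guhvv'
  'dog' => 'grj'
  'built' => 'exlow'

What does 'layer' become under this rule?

Compare letters: d→g is +3, r→u is +3, e→h is +3 — a constant shift. Every letter moves 3 places later in the alphabet, wrapping around z→a.
For layer: l+3=o, a+3=d, y+3=b, e+3=h, r+3=u.

odbhu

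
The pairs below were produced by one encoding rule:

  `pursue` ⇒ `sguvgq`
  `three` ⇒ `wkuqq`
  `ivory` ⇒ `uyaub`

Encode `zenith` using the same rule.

Two shifts are in play — +12 for a/e/i/o/u, +3 for every other letter.
On zenith: z(cons)+3=c, e(vowel)+12=q, n(cons)+3=q, i(vowel)+12=u, t(cons)+3=w, h(cons)+3=k.

cqquwk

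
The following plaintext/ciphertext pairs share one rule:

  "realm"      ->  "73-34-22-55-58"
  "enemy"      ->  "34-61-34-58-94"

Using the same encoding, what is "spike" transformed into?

76-67-46-52-34

The formula is n = 3×(alphabet index, a=1) + 19.
For spike: s=19→76, p=16→67, i=9→46, k=11→52, e=5→34.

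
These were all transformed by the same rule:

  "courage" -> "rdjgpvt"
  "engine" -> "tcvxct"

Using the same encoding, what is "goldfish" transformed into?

vdasuxhw

Compare letters: c→r is +15, o→d is +15, u→j is +15 — a constant shift. Each letter is shifted forward by 15 in the alphabet (a Caesar shift of +15).
On goldfish: g+15=v, o+15=d, l+15=a, d+15=s, f+15=u, i+15=x, s+15=h, h+15=w.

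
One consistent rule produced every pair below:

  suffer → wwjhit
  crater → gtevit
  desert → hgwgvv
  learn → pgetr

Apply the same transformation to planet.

Shifts by position in suffer: pos 0: s→w (+4), pos 1: u→w (+2), pos 2: f→j (+4), pos 3: f→h (+2) — repeating every 2. It's a Vigenère-style cipher with numeric key [4,2]: position i shifts by key[i mod 2].
Applying it to planet: p+4=t, l+2=n, a+4=e, n+2=p, e+4=i, t+2=v.

tnepiv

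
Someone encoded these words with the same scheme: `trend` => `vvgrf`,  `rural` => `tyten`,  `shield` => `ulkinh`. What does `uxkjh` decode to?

stiff

Shifts by position in trend: pos 0: t→v (+2), pos 1: r→v (+4), pos 2: e→g (+2), pos 3: n→r (+4) — repeating every 2. The shifts repeat in a cycle of length 2: positions 0,1,… shift by +2, +4, then the pattern repeats.
Reversing it on uxkjh: u−2=s, x−4=t, k−2=i, j−4=f, h−2=f.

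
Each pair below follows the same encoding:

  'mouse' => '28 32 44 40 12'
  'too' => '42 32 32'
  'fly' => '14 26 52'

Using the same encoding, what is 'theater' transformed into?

The formula is n = 2×(alphabet index, a=1) + 2.
For theater: t=20→42, h=8→18, e=5→12, a=1→4, t=20→42, e=5→12, r=18→38.

42 18 12 4 42 12 38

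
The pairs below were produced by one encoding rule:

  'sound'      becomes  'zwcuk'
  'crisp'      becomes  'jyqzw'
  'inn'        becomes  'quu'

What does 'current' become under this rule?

The shift depends on letter class: consonant s→z is +7, but vowel o→w is +8. Two shifts are in play — +8 for a/e/i/o/u, +7 for every other letter.
On current: c(cons)+7=j, u(vowel)+8=c, r(cons)+7=y, r(cons)+7=y, e(vowel)+8=m, n(cons)+7=u, t(cons)+7=a.

jcyymua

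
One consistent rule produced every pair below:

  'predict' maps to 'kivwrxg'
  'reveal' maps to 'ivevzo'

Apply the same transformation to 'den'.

wvm

Each pair mirrors across the alphabet (p↔k, r↔i, e↔v): positions sum to 25. This is the alphabet-reversal cipher (Atbash): a becomes z, b becomes y, etc.
On den: d↔w, e↔v, n↔m.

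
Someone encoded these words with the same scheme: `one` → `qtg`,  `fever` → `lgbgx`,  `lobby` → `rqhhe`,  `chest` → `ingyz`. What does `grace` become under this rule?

mxcig

Two shifts are in play — +2 for a/e/i/o/u, +6 for every other letter.
Applying it to grace: g(cons)+6=m, r(cons)+6=x, a(vowel)+2=c, c(cons)+6=i, e(vowel)+2=g.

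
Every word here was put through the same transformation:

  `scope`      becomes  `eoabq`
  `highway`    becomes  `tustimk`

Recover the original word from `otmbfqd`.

chapter

Every letter moves 12 places later in the alphabet, wrapping around z→a.
Reversing it on otmbfqd: o−12=c, t−12=h, m−12=a, b−12=p, f−12=t, q−12=e, d−12=r.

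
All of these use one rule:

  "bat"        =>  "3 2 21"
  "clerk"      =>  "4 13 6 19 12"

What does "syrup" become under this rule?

20 26 19 22 17

Letters become their 1-based position plus 1 (so a→2, b→3, …).
On syrup: s=19→20, y=25→26, r=18→19, u=21→22, p=16→17.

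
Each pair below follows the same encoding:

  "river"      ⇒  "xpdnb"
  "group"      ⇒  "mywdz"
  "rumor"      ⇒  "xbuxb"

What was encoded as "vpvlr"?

In river: r→x is +6, i→p is +7, v→d is +8, e→n is +9 — the shift increases by 1 each position. Letter i (0-indexed) is shifted by i+6, so successive shifts are 6, 7, 8, ….
Undoing it on vpvlr: v−6=p, p−7=i, v−8=n, l−9=c, r−10=h.

pinch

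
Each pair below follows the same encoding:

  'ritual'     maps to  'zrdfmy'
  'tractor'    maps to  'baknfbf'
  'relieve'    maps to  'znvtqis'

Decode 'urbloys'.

In ritual: r→z is +8, i→r is +9, t→d is +10, u→f is +11 — the shift increases by 1 each position. Letter i (0-indexed) is shifted by i+8, so successive shifts are 8, 9, 10, ….
Undoing it on urbloys: u−8=m, r−9=i, b−10=r, l−11=a, o−12=c, y−13=l, s−14=e.

miracle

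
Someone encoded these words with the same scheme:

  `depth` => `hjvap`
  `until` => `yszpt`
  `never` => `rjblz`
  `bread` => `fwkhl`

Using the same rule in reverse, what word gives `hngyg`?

In depth: d→h is +4, e→j is +5, p→v is +6, t→a is +7 — the shift increases by 1 each position. Letter i (0-indexed) is shifted by i+4, so successive shifts are 4, 5, 6, ….
Reversing it on hngyg: h−4=d, n−5=i, g−6=a, y−7=r, g−8=y.

diary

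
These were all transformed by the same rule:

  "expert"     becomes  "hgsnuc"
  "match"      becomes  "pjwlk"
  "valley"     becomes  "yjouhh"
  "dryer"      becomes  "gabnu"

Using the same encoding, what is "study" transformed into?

Shifts by position in expert: pos 0: e→h (+3), pos 1: x→g (+9), pos 2: p→s (+3), pos 3: e→n (+9) — repeating every 2. A repeating key of period 2 is used — shifts +3, +9 over and over.
For study: s+3=v, t+9=c, u+3=x, d+9=m, y+3=b.

vcxmb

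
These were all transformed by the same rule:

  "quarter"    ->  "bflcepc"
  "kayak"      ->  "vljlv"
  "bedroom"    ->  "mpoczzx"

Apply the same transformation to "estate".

pdelep

Compare letters: q→b is +11, u→f is +11, a→l is +11 — a constant shift. Each letter is shifted forward by 11 in the alphabet (a Caesar shift of +11).
For estate: e+11=p, s+11=d, t+11=e, a+11=l, t+11=e, e+11=p.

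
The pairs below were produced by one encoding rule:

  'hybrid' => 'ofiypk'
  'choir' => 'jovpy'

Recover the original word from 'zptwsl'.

simple

It's a constant shift of +7 (ROT7).
Undoing it on zptwsl: z−7=s, p−7=i, t−7=m, w−7=p, s−7=l, l−7=e.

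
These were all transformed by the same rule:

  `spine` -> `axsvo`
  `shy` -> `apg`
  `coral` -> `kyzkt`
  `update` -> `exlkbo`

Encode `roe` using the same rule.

The shift depends on letter class: consonant s→a is +8, but vowel i→s is +10. Two shifts are in play — +10 for a/e/i/o/u, +8 for every other letter.
On roe: r(cons)+8=z, o(vowel)+10=y, e(vowel)+10=o.

zyo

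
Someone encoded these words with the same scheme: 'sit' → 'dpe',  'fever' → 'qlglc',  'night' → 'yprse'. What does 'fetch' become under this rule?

qlens

The shift depends on letter class: consonant s→d is +11, but vowel i→p is +7. Two shifts are in play — +7 for a/e/i/o/u, +11 for every other letter.
Applying it to fetch: f(cons)+11=q, e(vowel)+7=l, t(cons)+11=e, c(cons)+11=n, h(cons)+11=s.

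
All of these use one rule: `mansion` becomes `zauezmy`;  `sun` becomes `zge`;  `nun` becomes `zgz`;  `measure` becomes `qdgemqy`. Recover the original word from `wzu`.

The output letters match the input read backwards, each shifted +12: mansion reversed is noisnam. Two steps: reverse the string, then apply a Caesar shift of +12.
Decoding wzu: shift back: w−12=k, z−12=n, u−12=i → kni; then reverse → ink.

ink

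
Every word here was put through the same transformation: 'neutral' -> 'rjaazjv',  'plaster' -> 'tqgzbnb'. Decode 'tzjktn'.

puddle

Each letter shifts forward by (position + 4), i.e. 4, 5, 6, … — the shift grows by one for each successive letter.
Reversing it on tzjktn: t−4=p, z−5=u, j−6=d, k−7=d, t−8=l, n−9=e.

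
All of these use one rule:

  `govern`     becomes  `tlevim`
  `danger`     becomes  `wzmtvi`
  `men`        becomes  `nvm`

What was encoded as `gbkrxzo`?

typical

Each pair mirrors across the alphabet (g↔t, o↔l, v↔e): positions sum to 25. Each letter is replaced by its mirror in the alphabet: a↔z, b↔y, c↔x, and so on (the Atbash cipher).
Decoding gbkrxzo: g↔t, b↔y, k↔p, r↔i, x↔c, z↔a, o↔l.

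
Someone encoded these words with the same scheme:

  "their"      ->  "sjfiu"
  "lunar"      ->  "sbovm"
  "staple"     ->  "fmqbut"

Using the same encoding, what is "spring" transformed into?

hojsqt

The output letters match the input read backwards, each shifted +1: their reversed is rieht. The word is reversed, then every letter is shifted forward by 1.
Applying it to spring: reverse → gnirps; then shift: g+1=h, n+1=o, i+1=j, r+1=s, p+1=q, s+1=t.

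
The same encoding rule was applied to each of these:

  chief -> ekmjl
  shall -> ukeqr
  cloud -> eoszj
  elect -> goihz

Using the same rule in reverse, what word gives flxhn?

ditch

In chief: c→e is +2, h→k is +3, i→m is +4, e→j is +5 — the shift increases by 1 each position. The shift increases by 1 at each position, starting from +2: 2, 3, 4, ….
Reversing it on flxhn: f−2=d, l−3=i, x−4=t, h−5=c, n−6=h.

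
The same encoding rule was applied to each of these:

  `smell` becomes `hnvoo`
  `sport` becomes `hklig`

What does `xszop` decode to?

Each pair mirrors across the alphabet (s↔h, m↔n, e↔v): positions sum to 25. Each letter is replaced by its mirror in the alphabet: a↔z, b↔y, c↔x, and so on (the Atbash cipher).
Reversing it on xszop: x↔c, s↔h, z↔a, o↔l, p↔k.

chalk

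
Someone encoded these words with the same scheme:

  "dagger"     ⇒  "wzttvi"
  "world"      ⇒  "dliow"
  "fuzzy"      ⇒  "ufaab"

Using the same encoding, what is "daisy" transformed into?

wzrhb

Each pair mirrors across the alphabet (d↔w, a↔z, g↔t): positions sum to 25. Each letter is replaced by its mirror in the alphabet: a↔z, b↔y, c↔x, and so on (the Atbash cipher).
Applying it to daisy: d↔w, a↔z, i↔r, s↔h, y↔b.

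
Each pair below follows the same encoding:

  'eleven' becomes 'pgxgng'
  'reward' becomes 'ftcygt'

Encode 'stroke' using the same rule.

The output letters match the input read backwards, each shifted +2: eleven reversed is nevele. The word is reversed, then every letter is shifted forward by 2.
For stroke: reverse → ekorts; then shift: e+2=g, k+2=m, o+2=q, r+2=t, t+2=v, s+2=u.

gmqtvu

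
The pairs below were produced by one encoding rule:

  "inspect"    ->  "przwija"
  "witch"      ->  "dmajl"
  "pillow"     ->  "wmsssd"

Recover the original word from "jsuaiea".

context

Shifts by position in inspect: pos 0: i→p (+7), pos 1: n→r (+4), pos 2: s→z (+7), pos 3: p→w (+7), pos 4: e→i (+4), pos 5: c→j (+7) — repeating every 3. The shifts repeat in a cycle of length 3: positions 0,1,… shift by +7, +4, +7, then the pattern repeats.
Undoing it on jsuaiea: j−7=c, s−4=o, u−7=n, a−7=t, i−4=e, e−7=x, a−7=t.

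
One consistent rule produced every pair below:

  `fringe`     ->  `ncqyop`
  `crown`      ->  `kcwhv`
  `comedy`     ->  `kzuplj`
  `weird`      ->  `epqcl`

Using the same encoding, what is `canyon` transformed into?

The shifts repeat in a cycle of length 2: positions 0,1,… shift by +8, +11, then the pattern repeats.
Applying it to canyon: c+8=k, a+11=l, n+8=v, y+11=j, o+8=w, n+11=y.

klvjwy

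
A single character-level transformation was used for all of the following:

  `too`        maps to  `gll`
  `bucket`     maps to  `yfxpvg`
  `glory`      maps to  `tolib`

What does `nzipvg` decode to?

This is the alphabet-reversal cipher (Atbash): a becomes z, b becomes y, etc.
Decoding nzipvg: n↔m, z↔a, i↔r, p↔k, v↔e, g↔t.

market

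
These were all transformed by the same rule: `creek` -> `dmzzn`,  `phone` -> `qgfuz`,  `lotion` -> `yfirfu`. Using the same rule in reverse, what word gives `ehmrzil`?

c(2)→d(3) and r(17)→m(12) fit y≡11x+7 (mod 26); the inverse of 11 mod 26 is 19. Each letter's alphabet position (a=0..z=25) is mapped through 11·x+7 mod 26 — an affine cipher.
Decoding ehmrzil: e(4)→19·(4−7)≡21=v; h(7)→19·(7−7)≡0=a; m(12)→19·(12−7)≡17=r; r(17)→19·(17−7)≡8=i; z(25)→19·(25−7)≡4=e; i(8)→19·(8−7)≡19=t; l(11)→19·(11−7)≡24=y (all mod 26).

variety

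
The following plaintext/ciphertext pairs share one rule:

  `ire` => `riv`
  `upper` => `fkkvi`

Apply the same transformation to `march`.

Each pair mirrors across the alphabet (i↔r, r↔i, e↔v): positions sum to 25. This is the alphabet-reversal cipher (Atbash): a becomes z, b becomes y, etc.
On march: m↔n, a↔z, r↔i, c↔x, h↔s.

nzixs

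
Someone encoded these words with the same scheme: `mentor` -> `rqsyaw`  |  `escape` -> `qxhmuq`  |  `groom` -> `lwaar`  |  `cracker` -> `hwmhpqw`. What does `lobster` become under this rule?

The shift depends on letter class: consonant m→r is +5, but vowel e→q is +12. The rule splits by letter class: vowels +12, consonants +5.
For lobster: l(cons)+5=q, o(vowel)+12=a, b(cons)+5=g, s(cons)+5=x, t(cons)+5=y, e(vowel)+12=q, r(cons)+5=w.

qagxyqw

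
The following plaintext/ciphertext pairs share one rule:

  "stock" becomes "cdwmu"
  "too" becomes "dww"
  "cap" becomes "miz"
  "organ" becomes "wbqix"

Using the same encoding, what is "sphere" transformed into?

czrmbm

The shift depends on letter class: consonant s→c is +10, but vowel o→w is +8. Two shifts are in play — +8 for a/e/i/o/u, +10 for every other letter.
For sphere: s(cons)+10=c, p(cons)+10=z, h(cons)+10=r, e(vowel)+8=m, r(cons)+10=b, e(vowel)+8=m.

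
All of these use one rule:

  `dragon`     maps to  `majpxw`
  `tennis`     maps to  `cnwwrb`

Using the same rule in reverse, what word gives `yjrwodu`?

painful

Compare letters: d→m is +9, r→a is +9, a→j is +9 — a constant shift. This is a Caesar cipher with shift 9.
Reversing it on yjrwodu: y−9=p, j−9=a, r−9=i, w−9=n, o−9=f, d−9=u, u−9=l.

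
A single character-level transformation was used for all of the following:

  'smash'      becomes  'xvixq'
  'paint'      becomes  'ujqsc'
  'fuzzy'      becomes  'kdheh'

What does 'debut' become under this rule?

injzc

Shifts by position in smash: pos 0: s→x (+5), pos 1: m→v (+9), pos 2: a→i (+8), pos 3: s→x (+5), pos 4: h→q (+9) — repeating every 3. The shifts repeat in a cycle of length 3: positions 0,1,… shift by +5, +9, +8, then the pattern repeats.
Applying it to debut: d+5=i, e+9=n, b+8=j, u+5=z, t+9=c.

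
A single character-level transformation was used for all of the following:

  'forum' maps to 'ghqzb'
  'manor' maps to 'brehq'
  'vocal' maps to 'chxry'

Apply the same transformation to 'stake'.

twrvd

f(5)→g(6) and o(14)→h(7) fit y≡3x+17 (mod 26); the inverse of 3 mod 26 is 9. Each letter's alphabet position (a=0..z=25) is mapped through 3·x+17 mod 26 — an affine cipher.
For stake: s(18)→3·18+17≡19=t; t(19)→3·19+17≡22=w; a(0)→3·0+17≡17=r; k(10)→3·10+17≡21=v; e(4)→3·4+17≡3=d (all mod 26).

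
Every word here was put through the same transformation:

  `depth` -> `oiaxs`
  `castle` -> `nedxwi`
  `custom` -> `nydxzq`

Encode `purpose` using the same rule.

Shifts by position in depth: pos 0: d→o (+11), pos 1: e→i (+4), pos 2: p→a (+11), pos 3: t→x (+4) — repeating every 2. It's a Vigenère-style cipher with numeric key [11,4]: position i shifts by key[i mod 2].
On purpose: p+11=a, u+4=y, r+11=c, p+4=t, o+11=z, s+4=w, e+11=p.

ayctzwp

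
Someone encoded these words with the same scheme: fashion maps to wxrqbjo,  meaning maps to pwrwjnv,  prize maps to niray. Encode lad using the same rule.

mju

The output letters match the input read backwards, each shifted +9: fashion reversed is noihsaf. Read the word backwards and shift each letter +9.
Applying it to lad: reverse → dal; then shift: d+9=m, a+9=j, l+9=u.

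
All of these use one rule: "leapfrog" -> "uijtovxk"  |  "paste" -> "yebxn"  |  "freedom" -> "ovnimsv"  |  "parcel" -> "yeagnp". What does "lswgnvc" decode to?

A repeating key of period 2 is used — shifts +9, +4 over and over.
Undoing it on lswgnvc: l−9=c, s−4=o, w−9=n, g−4=c, n−9=e, v−4=r, c−9=t.

concert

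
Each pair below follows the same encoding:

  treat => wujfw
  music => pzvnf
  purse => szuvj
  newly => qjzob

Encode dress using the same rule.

The shift depends on letter class: consonant t→w is +3, but vowel e→j is +5. Two shifts are in play — +5 for a/e/i/o/u, +3 for every other letter.
For dress: d(cons)+3=g, r(cons)+3=u, e(vowel)+5=j, s(cons)+3=v, s(cons)+3=v.

gujvv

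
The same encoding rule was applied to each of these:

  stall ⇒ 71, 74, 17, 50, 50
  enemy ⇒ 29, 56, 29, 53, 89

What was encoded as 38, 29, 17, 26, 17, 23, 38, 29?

s(#19)→71 and t(#20)→74: differences scale by 3, so n = 3·pos + 14. The formula is n = 3×(alphabet index, a=1) + 14.
Reversing it on 38, 29, 17, 26, 17, 23, 38, 29: 38→(38−14)÷3=8=h, 29→(29−14)÷3=5=e, 17→(17−14)÷3=1=a, 26→(26−14)÷3=4=d, 17→(17−14)÷3=1=a, 23→(23−14)÷3=3=c, 38→(38−14)÷3=8=h, 29→(29−14)÷3=5=e.

headache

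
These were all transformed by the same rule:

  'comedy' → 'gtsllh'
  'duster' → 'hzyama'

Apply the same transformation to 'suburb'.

Each letter shifts forward by (position + 4), i.e. 4, 5, 6, … — the shift grows by one for each successive letter.
For suburb: s+4=w, u+5=z, b+6=h, u+7=b, r+8=z, b+9=k.

wzhbzk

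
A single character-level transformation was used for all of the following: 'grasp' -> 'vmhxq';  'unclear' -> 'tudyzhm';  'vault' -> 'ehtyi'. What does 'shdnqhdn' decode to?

g(6)→v(21) and r(17)→m(12) fit y≡11x+7 (mod 26); the inverse of 11 mod 26 is 19. This is an affine cipher: with a=0,…,z=25, each position x becomes (11x+7) mod 26.
Undoing it on shdnqhdn: s(18)→19·(18−7)≡1=b; h(7)→19·(7−7)≡0=a; d(3)→19·(3−7)≡2=c; n(13)→19·(13−7)≡10=k; q(16)→19·(16−7)≡15=p; h(7)→19·(7−7)≡0=a; d(3)→19·(3−7)≡2=c; n(13)→19·(13−7)≡10=k (all mod 26).

backpack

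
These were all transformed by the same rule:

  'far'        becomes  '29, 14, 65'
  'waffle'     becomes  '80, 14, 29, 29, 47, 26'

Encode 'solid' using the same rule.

The formula is n = 3×(alphabet index, a=1) + 11.
On solid: s=19→68, o=15→56, l=12→47, i=9→38, d=4→23.

68, 56, 47, 38, 23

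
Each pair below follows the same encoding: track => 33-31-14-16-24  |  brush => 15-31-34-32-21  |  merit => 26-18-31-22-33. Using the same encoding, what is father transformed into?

19-14-33-21-18-31

t is letter #20 and maps to 33: an offset of 13. The number is (letter's place in the alphabet, a=1) + 13.
Applying it to father: f=6→19, a=1→14, t=20→33, h=8→21, e=5→18, r=18→31.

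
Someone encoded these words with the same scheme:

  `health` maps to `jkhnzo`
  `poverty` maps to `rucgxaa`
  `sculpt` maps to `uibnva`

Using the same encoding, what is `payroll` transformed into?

Shifts by position in health: pos 0: h→j (+2), pos 1: e→k (+6), pos 2: a→h (+7), pos 3: l→n (+2), pos 4: t→z (+6), pos 5: h→o (+7) — repeating every 3. It's a Vigenère-style cipher with numeric key [2,6,7]: position i shifts by key[i mod 3].
On payroll: p+2=r, a+6=g, y+7=f, r+2=t, o+6=u, l+7=s, l+2=n.

rgftusn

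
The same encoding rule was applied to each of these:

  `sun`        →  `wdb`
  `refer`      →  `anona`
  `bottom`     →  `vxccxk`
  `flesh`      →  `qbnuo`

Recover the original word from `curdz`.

quilt

The output letters match the input read backwards, each shifted +9: sun reversed is nus. Read the word backwards and shift each letter +9.
Decoding curdz: shift back: c−9=t, u−9=l, r−9=i, d−9=u, z−9=q → tliuq; then reverse → quilt.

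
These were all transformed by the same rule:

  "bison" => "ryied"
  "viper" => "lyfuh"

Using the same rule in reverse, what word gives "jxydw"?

thing

Compare letters: b→r is +16, i→y is +16, s→i is +16 — a constant shift. Each letter is shifted forward by 16 in the alphabet (a Caesar shift of +16).
Undoing it on jxydw: j−16=t, x−16=h, y−16=i, d−16=n, w−16=g.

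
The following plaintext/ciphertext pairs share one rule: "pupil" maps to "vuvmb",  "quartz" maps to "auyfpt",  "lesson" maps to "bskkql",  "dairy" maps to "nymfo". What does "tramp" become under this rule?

pfygv

p(15)→v(21) and u(20)→u(20) fit y≡5x+24 (mod 26); the inverse of 5 mod 26 is 21. This is an affine cipher: with a=0,…,z=25, each position x becomes (5x+24) mod 26.
Applying it to tramp: t(19)→5·19+24≡15=p; r(17)→5·17+24≡5=f; a(0)→5·0+24≡24=y; m(12)→5·12+24≡6=g; p(15)→5·15+24≡21=v (all mod 26).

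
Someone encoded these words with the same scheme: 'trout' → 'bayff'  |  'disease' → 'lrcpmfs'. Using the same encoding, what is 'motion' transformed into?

In trout: t→b is +8, r→a is +9, o→y is +10, u→f is +11 — the shift increases by 1 each position. Each letter shifts forward by (position + 8), i.e. 8, 9, 10, … — the shift grows by one for each successive letter.
For motion: m+8=u, o+9=x, t+10=d, i+11=t, o+12=a, n+13=a.

uxdtaa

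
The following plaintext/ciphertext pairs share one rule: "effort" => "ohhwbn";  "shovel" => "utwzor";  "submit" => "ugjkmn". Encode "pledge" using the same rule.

provao

e(4)→o(14) and f(5)→h(7) fit y≡19x+16 (mod 26); the inverse of 19 mod 26 is 11. Each letter's alphabet position (a=0..z=25) is mapped through 19·x+16 mod 26 — an affine cipher.
On pledge: p(15)→19·15+16≡15=p; l(11)→19·11+16≡17=r; e(4)→19·4+16≡14=o; d(3)→19·3+16≡21=v; g(6)→19·6+16≡0=a; e(4)→19·4+16≡14=o (all mod 26).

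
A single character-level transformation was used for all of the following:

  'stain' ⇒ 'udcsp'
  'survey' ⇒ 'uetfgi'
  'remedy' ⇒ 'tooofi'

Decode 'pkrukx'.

napkin

It's a Vigenère-style cipher with numeric key [2,10]: position i shifts by key[i mod 2].
Undoing it on pkrukx: p−2=n, k−10=a, r−2=p, u−10=k, k−2=i, x−10=n.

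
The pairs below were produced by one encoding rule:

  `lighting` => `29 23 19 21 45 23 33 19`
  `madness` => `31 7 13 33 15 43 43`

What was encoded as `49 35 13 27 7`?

l(#12)→29 and i(#9)→23: differences scale by 2, so n = 2·pos + 5. With a=1..z=26, the number is 2·pos + 5.
Reversing it on 49 35 13 27 7: 49→(49−5)÷2=22=v, 35→(35−5)÷2=15=o, 13→(13−5)÷2=4=d, 27→(27−5)÷2=11=k, 7→(7−5)÷2=1=a.

vodka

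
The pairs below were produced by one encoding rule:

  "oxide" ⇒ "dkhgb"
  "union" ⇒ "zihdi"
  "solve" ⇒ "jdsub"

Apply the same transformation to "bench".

Treating letters as 0–25, the rule is x ↦ 21x + 21 (mod 26).
For bench: b(1)→21·1+21≡16=q; e(4)→21·4+21≡1=b; n(13)→21·13+21≡8=i; c(2)→21·2+21≡11=l; h(7)→21·7+21≡12=m (all mod 26).

qbilm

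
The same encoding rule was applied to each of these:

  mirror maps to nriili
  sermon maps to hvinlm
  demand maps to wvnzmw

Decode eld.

vow

This is the alphabet-reversal cipher (Atbash): a becomes z, b becomes y, etc.
Reversing it on eld: e↔v, l↔o, d↔w.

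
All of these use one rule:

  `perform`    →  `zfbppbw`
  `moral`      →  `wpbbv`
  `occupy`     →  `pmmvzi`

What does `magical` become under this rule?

wbqjmbv

Two shifts are in play — +1 for a/e/i/o/u, +10 for every other letter.
For magical: m(cons)+10=w, a(vowel)+1=b, g(cons)+10=q, i(vowel)+1=j, c(cons)+10=m, a(vowel)+1=b, l(cons)+10=v.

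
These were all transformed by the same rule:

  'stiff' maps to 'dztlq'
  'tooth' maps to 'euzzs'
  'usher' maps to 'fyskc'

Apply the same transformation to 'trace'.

exlip

Shifts by position in stiff: pos 0: s→d (+11), pos 1: t→z (+6), pos 2: i→t (+11), pos 3: f→l (+6) — repeating every 2. A repeating key of period 2 is used — shifts +11, +6 over and over.
On trace: t+11=e, r+6=x, a+11=l, c+6=i, e+11=p.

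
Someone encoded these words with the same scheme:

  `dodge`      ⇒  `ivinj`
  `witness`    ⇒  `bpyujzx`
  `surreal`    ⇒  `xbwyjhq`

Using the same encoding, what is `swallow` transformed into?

xdfsqvb

Shifts by position in dodge: pos 0: d→i (+5), pos 1: o→v (+7), pos 2: d→i (+5), pos 3: g→n (+7) — repeating every 2. It's a Vigenère-style cipher with numeric key [5,7]: position i shifts by key[i mod 2].
For swallow: s+5=x, w+7=d, a+5=f, l+7=s, l+5=q, o+7=v, w+5=b.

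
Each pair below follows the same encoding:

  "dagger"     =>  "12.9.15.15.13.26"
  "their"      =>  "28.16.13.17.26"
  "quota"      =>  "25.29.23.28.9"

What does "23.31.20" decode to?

owl

d is letter #4 and maps to 12: an offset of 8. Letters become their 1-based position plus 8 (so a→9, b→10, …).
Undoing it on 23.31.20: 23→(23−8)÷1=15=o, 31→(31−8)÷1=23=w, 20→(20−8)÷1=12=l.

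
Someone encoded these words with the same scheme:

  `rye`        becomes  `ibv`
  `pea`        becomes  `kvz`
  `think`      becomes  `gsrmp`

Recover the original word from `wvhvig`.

desert

Letters are reflected about the middle of the alphabet (position → 25−position): Atbash.
Reversing it on wvhvig: w↔d, v↔e, h↔s, v↔e, i↔r, g↔t.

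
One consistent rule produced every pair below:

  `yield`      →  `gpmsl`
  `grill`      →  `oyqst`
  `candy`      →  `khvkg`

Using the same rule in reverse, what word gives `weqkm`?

oxide

Shifts by position in yield: pos 0: y→g (+8), pos 1: i→p (+7), pos 2: e→m (+8), pos 3: l→s (+7) — repeating every 2. The shifts repeat in a cycle of length 2: positions 0,1,… shift by +8, +7, then the pattern repeats.
Decoding weqkm: w−8=o, e−7=x, q−8=i, k−7=d, m−8=e.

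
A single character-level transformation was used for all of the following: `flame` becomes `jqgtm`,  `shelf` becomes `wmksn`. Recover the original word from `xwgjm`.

trace

In flame: f→j is +4, l→q is +5, a→g is +6, m→t is +7 — the shift increases by 1 each position. The shift increases by 1 at each position, starting from +4: 4, 5, 6, ….
Undoing it on xwgjm: x−4=t, w−5=r, g−6=a, j−7=c, m−8=e.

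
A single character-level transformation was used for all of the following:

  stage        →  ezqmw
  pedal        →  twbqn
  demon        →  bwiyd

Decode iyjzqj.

s(18)→e(4) and t(19)→z(25) fit y≡21x+16 (mod 26); the inverse of 21 mod 26 is 5. Treating letters as 0–25, the rule is x ↦ 21x + 16 (mod 26).
Reversing it on iyjzqj: i(8)→5·(8−16)≡12=m; y(24)→5·(24−16)≡14=o; j(9)→5·(9−16)≡17=r; z(25)→5·(25−16)≡19=t; q(16)→5·(16−16)≡0=a; j(9)→5·(9−16)≡17=r (all mod 26).

mortar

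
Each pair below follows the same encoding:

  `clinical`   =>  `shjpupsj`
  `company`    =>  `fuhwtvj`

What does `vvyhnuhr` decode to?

kangaroo

Two steps: reverse the string, then apply a Caesar shift of +7.
Decoding vvyhnuhr: shift back: v−7=o, v−7=o, y−7=r, h−7=a, n−7=g, u−7=n, h−7=a, r−7=k → ooragnak; then reverse → kangaroo.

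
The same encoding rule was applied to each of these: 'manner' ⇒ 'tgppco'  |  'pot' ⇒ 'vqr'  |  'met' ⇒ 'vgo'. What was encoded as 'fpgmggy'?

weekend

The word is reversed, then every letter is shifted forward by 2.
Decoding fpgmggy: shift back: f−2=d, p−2=n, g−2=e, m−2=k, g−2=e, g−2=e, y−2=w → dnekeew; then reverse → weekend.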